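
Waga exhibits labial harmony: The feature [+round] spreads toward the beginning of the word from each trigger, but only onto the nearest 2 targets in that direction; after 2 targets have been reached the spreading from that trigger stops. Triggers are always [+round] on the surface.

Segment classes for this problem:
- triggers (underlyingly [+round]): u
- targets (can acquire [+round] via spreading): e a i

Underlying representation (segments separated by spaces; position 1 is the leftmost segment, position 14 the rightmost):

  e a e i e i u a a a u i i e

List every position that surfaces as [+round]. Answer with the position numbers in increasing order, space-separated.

From /u/ at 7 leftward: 6 /i/ → [+round]; 5 /e/ → [+round]; bound reached.
From /u/ at 11 leftward: 10 /a/ → [+round]; 9 /a/ → [+round]; bound reached.
Targets with no active source: positions 1 2 3 4 8 12 13 14 stay [-round].

5 6 7 9 10 11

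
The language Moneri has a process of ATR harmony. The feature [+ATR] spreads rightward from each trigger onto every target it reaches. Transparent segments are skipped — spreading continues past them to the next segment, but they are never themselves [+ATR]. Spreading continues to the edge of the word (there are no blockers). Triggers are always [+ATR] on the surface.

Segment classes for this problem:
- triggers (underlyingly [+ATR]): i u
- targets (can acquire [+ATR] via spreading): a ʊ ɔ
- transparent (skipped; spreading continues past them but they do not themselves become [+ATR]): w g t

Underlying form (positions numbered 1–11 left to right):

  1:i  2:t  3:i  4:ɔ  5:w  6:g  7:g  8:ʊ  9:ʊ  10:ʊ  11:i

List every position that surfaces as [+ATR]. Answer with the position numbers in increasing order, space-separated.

From /i/ at 1 rightward: 2 /t/ transparent; 3 /i/ is itself a trigger — this domain ends here.
From /i/ at 3 rightward: 4 /ɔ/ → [+ATR]; 5 /w/ transparent; 6 /g/ transparent; 7 /g/ transparent; 8 /ʊ/ → [+ATR]; 9 /ʊ/ → [+ATR]; 10 /ʊ/ → [+ATR]; 11 /i/ is itself a trigger — this domain ends here.
From /i/ at 11 rightward: word edge.

1 3 4 8 9 10 11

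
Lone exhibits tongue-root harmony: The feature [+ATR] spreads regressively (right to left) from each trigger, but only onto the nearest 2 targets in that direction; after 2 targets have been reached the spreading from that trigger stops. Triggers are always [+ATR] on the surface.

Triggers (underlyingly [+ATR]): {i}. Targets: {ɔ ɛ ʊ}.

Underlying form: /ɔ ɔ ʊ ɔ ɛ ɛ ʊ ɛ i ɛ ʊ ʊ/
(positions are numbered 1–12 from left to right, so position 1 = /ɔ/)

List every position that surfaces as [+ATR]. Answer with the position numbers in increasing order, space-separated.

7 8 9

From /i/ at 9 leftward: 8 /ɛ/ → [+ATR]; 7 /ʊ/ → [+ATR]; bound reached.
Targets with no active source: positions 1 2 3 4 5 6 10 11 12 stay [-ATR].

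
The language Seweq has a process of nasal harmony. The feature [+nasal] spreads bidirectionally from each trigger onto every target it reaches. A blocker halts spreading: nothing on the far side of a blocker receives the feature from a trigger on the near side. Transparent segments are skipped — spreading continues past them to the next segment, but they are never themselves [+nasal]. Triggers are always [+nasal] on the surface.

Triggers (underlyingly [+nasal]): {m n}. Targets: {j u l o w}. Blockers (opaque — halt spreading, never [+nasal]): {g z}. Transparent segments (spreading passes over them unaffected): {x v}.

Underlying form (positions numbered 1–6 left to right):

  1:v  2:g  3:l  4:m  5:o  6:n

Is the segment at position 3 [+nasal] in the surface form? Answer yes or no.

From /m/ at 4 rightward: 5 /o/ → [+nasal]; 6 /n/ is itself a trigger — this domain ends here.
From /m/ at 4 leftward: 3 /l/ → [+nasal]; 2 /g/ blocks.
From /n/ at 6 rightward: word edge.
From /n/ at 6 leftward: 5 /o/ → [+nasal]; 4 /m/ is itself a trigger — this domain ends here.
[+nasal] positions on the surface: 3 4 5 6.

yes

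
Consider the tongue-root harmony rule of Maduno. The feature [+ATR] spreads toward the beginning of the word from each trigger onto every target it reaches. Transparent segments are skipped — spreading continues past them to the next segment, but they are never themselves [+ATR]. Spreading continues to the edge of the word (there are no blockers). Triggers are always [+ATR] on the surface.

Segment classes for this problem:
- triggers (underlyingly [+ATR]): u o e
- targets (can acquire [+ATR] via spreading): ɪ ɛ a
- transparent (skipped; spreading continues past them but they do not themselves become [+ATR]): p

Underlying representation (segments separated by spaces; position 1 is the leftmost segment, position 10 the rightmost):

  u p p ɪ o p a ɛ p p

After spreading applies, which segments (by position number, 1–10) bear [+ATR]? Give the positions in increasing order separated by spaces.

1 4 5

From /u/ at 1 leftward: word edge.
From /o/ at 5 leftward: 4 /ɪ/ → [+ATR]; 3 /p/ transparent; 2 /p/ transparent; 1 /u/ is itself a trigger — this domain ends here.
Targets with no active source: positions 7 8 stay [-ATR].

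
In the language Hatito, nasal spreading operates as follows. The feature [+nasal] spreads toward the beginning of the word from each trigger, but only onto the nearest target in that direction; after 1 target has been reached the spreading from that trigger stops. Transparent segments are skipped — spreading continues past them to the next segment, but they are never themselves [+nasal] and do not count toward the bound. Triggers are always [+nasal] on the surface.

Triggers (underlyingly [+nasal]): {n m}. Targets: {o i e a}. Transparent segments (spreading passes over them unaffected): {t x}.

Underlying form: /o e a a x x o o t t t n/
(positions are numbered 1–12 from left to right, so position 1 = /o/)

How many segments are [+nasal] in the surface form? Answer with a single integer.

From /n/ at 12 leftward: 11 /t/ transparent; 10 /t/ transparent; 9 /t/ transparent; 8 /o/ → [+nasal]; bound reached.
Targets with no active source: positions 1 2 3 4 7 stay [-nasal].
[+nasal] positions on the surface: 8 12.

2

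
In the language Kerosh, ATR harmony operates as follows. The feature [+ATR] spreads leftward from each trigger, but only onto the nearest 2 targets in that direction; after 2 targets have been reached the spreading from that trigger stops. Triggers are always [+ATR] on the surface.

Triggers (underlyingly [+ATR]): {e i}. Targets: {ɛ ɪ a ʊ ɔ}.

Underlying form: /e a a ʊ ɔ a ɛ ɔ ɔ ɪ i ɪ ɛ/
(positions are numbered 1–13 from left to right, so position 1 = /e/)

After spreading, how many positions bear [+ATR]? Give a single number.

4

From /e/ at 1 leftward: word edge.
From /i/ at 11 leftward: 10 /ɪ/ → [+ATR]; 9 /ɔ/ → [+ATR]; bound reached.
Targets with no active source: positions 2 3 4 5 6 7 8 12 13 stay [-ATR].
[+ATR] positions on the surface: 1 9 10 11.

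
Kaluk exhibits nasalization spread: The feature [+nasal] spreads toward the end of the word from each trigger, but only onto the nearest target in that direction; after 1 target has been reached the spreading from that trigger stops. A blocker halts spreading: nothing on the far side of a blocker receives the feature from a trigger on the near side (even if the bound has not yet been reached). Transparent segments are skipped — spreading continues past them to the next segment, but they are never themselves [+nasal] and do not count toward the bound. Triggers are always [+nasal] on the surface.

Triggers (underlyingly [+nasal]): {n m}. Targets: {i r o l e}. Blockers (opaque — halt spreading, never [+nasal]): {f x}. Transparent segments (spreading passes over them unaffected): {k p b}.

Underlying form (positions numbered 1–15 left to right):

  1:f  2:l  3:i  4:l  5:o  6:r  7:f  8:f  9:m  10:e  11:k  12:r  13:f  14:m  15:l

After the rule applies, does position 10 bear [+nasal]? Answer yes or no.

From /m/ at 9 rightward: 10 /e/ → [+nasal]; bound reached.
From /m/ at 14 rightward: 15 /l/ → [+nasal]; bound reached.
Targets with no active source: positions 2 3 4 5 6 12 stay [-nasal].
[+nasal] positions on the surface: 9 10 14 15.

yes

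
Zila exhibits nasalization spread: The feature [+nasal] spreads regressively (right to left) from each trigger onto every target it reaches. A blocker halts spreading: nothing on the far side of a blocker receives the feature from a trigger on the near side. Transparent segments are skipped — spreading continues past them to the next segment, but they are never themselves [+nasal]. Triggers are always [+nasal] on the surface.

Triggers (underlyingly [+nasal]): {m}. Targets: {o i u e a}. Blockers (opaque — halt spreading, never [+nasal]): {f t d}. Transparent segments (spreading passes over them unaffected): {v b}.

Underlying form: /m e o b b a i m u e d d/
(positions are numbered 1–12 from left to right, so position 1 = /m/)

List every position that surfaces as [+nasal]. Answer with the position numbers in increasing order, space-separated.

From /m/ at 1 leftward: word edge.
From /m/ at 8 leftward: 7 /i/ → [+nasal]; 6 /a/ → [+nasal]; 5 /b/ transparent; 4 /b/ transparent; 3 /o/ → [+nasal]; 2 /e/ → [+nasal]; 1 /m/ is itself a trigger — this domain ends here.
Targets with no active source: positions 9 10 stay [-nasal].

1 2 3 6 7 8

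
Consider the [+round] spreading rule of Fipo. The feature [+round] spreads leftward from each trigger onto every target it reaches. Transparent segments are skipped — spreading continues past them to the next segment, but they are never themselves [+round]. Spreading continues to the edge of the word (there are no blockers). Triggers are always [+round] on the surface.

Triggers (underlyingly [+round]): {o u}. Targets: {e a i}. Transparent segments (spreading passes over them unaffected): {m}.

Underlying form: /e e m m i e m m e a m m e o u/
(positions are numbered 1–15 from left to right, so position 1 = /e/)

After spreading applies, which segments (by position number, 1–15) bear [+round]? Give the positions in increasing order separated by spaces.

From /o/ at 14 leftward: 13 /e/ → [+round]; 12 /m/ transparent; 11 /m/ transparent; 10 /a/ → [+round]; 9 /e/ → [+round]; 8 /m/ transparent; 7 /m/ transparent; 6 /e/ → [+round]; 5 /i/ → [+round]; 4 /m/ transparent; 3 /m/ transparent; 2 /e/ → [+round]; 1 /e/ → [+round]; word edge.
From /u/ at 15 leftward: 14 /o/ is itself a trigger — this domain ends here.

1 2 5 6 9 10 13 14 15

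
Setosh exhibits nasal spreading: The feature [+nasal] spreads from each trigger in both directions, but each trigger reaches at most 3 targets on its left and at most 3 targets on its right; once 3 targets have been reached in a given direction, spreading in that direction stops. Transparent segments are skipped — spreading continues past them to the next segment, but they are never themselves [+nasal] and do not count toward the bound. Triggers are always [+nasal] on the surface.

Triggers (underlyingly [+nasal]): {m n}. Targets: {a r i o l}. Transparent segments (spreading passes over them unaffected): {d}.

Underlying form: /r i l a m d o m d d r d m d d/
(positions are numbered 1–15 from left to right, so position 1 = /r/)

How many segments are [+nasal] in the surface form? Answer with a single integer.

8

From /m/ at 5 rightward: 6 /d/ transparent; 7 /o/ → [+nasal]; 8 /m/ is itself a trigger — this domain ends here.
From /m/ at 5 leftward: 4 /a/ → [+nasal]; 3 /l/ → [+nasal]; 2 /i/ → [+nasal]; bound reached.
From /m/ at 8 rightward: 9 /d/ transparent; 10 /d/ transparent; 11 /r/ → [+nasal]; 12 /d/ transparent; 13 /m/ is itself a trigger — this domain ends here.
From /m/ at 8 leftward: 7 /o/ → [+nasal]; 6 /d/ transparent; 5 /m/ is itself a trigger — this domain ends here.
From /m/ at 13 rightward: 14 /d/ transparent; 15 /d/ transparent; word edge.
From /m/ at 13 leftward: 12 /d/ transparent; 11 /r/ → [+nasal]; 10 /d/ transparent; 9 /d/ transparent; 8 /m/ is itself a trigger — this domain ends here.
Target with no active source: position 1 stays [-nasal].
[+nasal] positions on the surface: 2 3 4 5 7 8 11 13.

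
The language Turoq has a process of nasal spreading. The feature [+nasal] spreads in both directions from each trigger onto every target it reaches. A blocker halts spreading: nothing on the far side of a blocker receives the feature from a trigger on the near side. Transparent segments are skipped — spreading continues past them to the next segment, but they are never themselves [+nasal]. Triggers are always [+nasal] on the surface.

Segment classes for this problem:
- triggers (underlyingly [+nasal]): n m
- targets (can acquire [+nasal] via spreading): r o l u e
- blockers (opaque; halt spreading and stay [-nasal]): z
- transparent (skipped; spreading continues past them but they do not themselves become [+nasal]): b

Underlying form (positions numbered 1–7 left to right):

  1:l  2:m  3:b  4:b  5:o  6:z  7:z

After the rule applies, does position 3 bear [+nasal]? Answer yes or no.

no

From /m/ at 2 rightward: 3 /b/ transparent; 4 /b/ transparent; 5 /o/ → [+nasal]; 6 /z/ blocks.
From /m/ at 2 leftward: 1 /l/ → [+nasal]; word edge.
[+nasal] positions on the surface: 1 2 5.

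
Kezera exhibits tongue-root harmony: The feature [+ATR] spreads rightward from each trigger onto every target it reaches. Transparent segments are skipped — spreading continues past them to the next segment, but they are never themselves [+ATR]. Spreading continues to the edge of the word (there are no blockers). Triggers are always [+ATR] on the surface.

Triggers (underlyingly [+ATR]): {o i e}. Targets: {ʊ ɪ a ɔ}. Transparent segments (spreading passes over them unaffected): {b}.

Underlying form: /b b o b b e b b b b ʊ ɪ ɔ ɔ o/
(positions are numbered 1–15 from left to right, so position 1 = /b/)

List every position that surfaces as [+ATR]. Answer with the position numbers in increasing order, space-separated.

3 6 11 12 13 14 15

From /o/ at 3 rightward: 4 /b/ transparent; 5 /b/ transparent; 6 /e/ is itself a trigger — this domain ends here.
From /e/ at 6 rightward: 7 /b/ transparent; 8 /b/ transparent; 9 /b/ transparent; 10 /b/ transparent; 11 /ʊ/ → [+ATR]; 12 /ɪ/ → [+ATR]; 13 /ɔ/ → [+ATR]; 14 /ɔ/ → [+ATR]; 15 /o/ is itself a trigger — this domain ends here.
From /o/ at 15 rightward: word edge.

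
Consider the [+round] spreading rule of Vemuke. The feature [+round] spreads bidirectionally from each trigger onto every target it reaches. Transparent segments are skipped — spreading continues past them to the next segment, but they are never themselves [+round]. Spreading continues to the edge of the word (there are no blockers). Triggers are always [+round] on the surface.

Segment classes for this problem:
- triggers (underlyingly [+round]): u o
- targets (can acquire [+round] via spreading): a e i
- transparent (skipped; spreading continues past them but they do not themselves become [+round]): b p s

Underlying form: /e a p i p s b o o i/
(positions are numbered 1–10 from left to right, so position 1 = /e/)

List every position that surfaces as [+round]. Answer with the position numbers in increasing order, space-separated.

From /o/ at 8 rightward: 9 /o/ is itself a trigger — this domain ends here.
From /o/ at 8 leftward: 7 /b/ transparent; 6 /s/ transparent; 5 /p/ transparent; 4 /i/ → [+round]; 3 /p/ transparent; 2 /a/ → [+round]; 1 /e/ → [+round]; word edge.
From /o/ at 9 rightward: 10 /i/ → [+round]; word edge.
From /o/ at 9 leftward: 8 /o/ is itself a trigger — this domain ends here.

1 2 4 8 9 10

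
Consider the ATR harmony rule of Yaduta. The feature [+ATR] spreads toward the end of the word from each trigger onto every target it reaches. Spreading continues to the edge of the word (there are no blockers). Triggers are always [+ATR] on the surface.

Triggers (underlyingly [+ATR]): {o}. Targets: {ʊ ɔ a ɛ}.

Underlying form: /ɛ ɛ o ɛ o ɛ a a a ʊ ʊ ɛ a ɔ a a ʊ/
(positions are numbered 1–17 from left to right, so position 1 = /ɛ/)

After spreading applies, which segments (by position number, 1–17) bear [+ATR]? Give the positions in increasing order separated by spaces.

From /o/ at 3 rightward: 4 /ɛ/ → [+ATR]; 5 /o/ is itself a trigger — this domain ends here.
From /o/ at 5 rightward: 6 /ɛ/ → [+ATR]; 7 /a/ → [+ATR]; 8 /a/ → [+ATR]; 9 /a/ → [+ATR]; 10 /ʊ/ → [+ATR]; 11 /ʊ/ → [+ATR]; 12 /ɛ/ → [+ATR]; 13 /a/ → [+ATR]; 14 /ɔ/ → [+ATR]; 15 /a/ → [+ATR]; 16 /a/ → [+ATR]; 17 /ʊ/ → [+ATR]; word edge.
Targets with no active source: positions 1 2 stay [-ATR].

3 4 5 6 7 8 9 10 11 12 13 14 15 16 17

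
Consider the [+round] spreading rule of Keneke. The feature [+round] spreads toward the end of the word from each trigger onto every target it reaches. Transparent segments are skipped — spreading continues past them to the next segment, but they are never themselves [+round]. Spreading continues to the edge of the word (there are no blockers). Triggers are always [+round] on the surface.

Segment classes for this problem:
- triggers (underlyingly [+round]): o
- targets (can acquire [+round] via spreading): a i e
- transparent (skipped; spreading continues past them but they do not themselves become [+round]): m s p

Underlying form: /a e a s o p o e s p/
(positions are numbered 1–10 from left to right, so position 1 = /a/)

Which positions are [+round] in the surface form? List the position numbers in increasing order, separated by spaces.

From /o/ at 5 rightward: 6 /p/ transparent; 7 /o/ is itself a trigger — this domain ends here.
From /o/ at 7 rightward: 8 /e/ → [+round]; 9 /s/ transparent; 10 /p/ transparent; word edge.
Targets with no active source: positions 1 2 3 stay [-round].

5 7 8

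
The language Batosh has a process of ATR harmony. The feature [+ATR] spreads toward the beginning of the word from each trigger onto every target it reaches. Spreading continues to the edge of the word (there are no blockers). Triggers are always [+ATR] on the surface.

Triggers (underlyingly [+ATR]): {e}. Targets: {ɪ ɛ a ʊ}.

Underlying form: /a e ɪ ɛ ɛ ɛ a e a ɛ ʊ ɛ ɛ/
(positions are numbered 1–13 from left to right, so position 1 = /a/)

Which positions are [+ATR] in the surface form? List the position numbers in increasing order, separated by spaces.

From /e/ at 2 leftward: 1 /a/ → [+ATR]; word edge.
From /e/ at 8 leftward: 7 /a/ → [+ATR]; 6 /ɛ/ → [+ATR]; 5 /ɛ/ → [+ATR]; 4 /ɛ/ → [+ATR]; 3 /ɪ/ → [+ATR]; 2 /e/ is itself a trigger — this domain ends here.
Targets with no active source: positions 9 10 11 12 13 stay [-ATR].

1 2 3 4 5 6 7 8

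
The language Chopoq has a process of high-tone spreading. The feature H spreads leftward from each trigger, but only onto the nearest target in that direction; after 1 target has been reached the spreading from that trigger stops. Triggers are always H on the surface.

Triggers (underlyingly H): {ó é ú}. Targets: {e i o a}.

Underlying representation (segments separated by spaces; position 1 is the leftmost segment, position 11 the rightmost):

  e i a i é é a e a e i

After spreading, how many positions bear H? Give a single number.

3

From /é/ at 5 leftward: 4 /i/ → H; bound reached.
From /é/ at 6 leftward: 5 /é/ is itself a trigger — this domain ends here.
Targets with no active source: positions 1 2 3 7 8 9 10 11 stay [-high tone].
H positions on the surface: 4 5 6.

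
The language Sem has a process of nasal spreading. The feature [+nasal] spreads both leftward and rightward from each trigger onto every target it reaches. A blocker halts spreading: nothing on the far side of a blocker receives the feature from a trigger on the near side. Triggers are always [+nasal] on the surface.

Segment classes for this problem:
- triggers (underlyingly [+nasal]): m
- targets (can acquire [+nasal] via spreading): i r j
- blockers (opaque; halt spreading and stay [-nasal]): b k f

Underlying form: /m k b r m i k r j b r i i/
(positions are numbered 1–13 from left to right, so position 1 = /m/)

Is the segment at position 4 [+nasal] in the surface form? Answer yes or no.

yes

From /m/ at 1 rightward: 2 /k/ blocks.
From /m/ at 1 leftward: word edge.
From /m/ at 5 rightward: 6 /i/ → [+nasal]; 7 /k/ blocks.
From /m/ at 5 leftward: 4 /r/ → [+nasal]; 3 /b/ blocks.
Targets with no active source: positions 8 9 11 12 13 stay [-nasal].
[+nasal] positions on the surface: 1 4 5 6.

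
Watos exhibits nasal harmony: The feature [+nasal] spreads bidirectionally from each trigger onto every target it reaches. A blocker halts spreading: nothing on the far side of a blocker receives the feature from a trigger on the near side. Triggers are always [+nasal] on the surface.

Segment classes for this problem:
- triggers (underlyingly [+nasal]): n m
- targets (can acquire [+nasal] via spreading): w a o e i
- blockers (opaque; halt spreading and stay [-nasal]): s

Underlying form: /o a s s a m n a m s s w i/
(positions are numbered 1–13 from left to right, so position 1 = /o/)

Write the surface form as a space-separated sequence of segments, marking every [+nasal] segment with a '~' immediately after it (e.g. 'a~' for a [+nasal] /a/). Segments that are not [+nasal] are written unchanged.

o a s s a~ m~ n~ a~ m~ s s w i

From /m/ at 6 rightward: 7 /n/ is itself a trigger — this domain ends here.
From /m/ at 6 leftward: 5 /a/ → [+nasal]; 4 /s/ blocks.
From /n/ at 7 rightward: 8 /a/ → [+nasal]; 9 /m/ is itself a trigger — this domain ends here.
From /n/ at 7 leftward: 6 /m/ is itself a trigger — this domain ends here.
From /m/ at 9 rightward: 10 /s/ blocks.
From /m/ at 9 leftward: 8 /a/ → [+nasal]; 7 /n/ is itself a trigger — this domain ends here.
Targets with no active source: positions 1 2 12 13 stay [-nasal].
[+nasal] positions on the surface: 5 6 7 8 9.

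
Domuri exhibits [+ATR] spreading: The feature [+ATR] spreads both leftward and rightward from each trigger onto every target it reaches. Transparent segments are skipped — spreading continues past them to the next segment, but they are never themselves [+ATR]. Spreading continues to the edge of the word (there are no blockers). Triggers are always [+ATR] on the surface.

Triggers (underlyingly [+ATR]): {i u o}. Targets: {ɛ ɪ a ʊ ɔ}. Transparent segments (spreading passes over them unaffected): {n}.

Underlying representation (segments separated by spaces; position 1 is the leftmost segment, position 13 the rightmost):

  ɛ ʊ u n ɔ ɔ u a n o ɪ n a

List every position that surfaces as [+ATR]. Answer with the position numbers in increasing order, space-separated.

1 2 3 5 6 7 8 10 11 13

From /u/ at 3 rightward: 4 /n/ transparent; 5 /ɔ/ → [+ATR]; 6 /ɔ/ → [+ATR]; 7 /u/ is itself a trigger — this domain ends here.
From /u/ at 3 leftward: 2 /ʊ/ → [+ATR]; 1 /ɛ/ → [+ATR]; word edge.
From /u/ at 7 rightward: 8 /a/ → [+ATR]; 9 /n/ transparent; 10 /o/ is itself a trigger — this domain ends here.
From /u/ at 7 leftward: 6 /ɔ/ → [+ATR]; 5 /ɔ/ → [+ATR]; 4 /n/ transparent; 3 /u/ is itself a trigger — this domain ends here.
From /o/ at 10 rightward: 11 /ɪ/ → [+ATR]; 12 /n/ transparent; 13 /a/ → [+ATR]; word edge.
From /o/ at 10 leftward: 9 /n/ transparent; 8 /a/ → [+ATR]; 7 /u/ is itself a trigger — this domain ends here.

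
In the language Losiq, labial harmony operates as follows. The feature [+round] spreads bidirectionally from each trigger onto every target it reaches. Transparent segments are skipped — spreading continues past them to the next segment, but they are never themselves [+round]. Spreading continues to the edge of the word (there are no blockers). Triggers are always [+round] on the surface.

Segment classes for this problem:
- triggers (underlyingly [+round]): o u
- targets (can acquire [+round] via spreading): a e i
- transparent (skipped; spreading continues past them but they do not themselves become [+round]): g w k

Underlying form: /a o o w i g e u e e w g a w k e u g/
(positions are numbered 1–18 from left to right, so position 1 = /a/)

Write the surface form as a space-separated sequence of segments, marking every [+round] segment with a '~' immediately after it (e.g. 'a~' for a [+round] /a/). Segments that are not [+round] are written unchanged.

From /o/ at 2 rightward: 3 /o/ is itself a trigger — this domain ends here.
From /o/ at 2 leftward: 1 /a/ → [+round]; word edge.
From /o/ at 3 rightward: 4 /w/ transparent; 5 /i/ → [+round]; 6 /g/ transparent; 7 /e/ → [+round]; 8 /u/ is itself a trigger — this domain ends here.
From /o/ at 3 leftward: 2 /o/ is itself a trigger — this domain ends here.
From /u/ at 8 rightward: 9 /e/ → [+round]; 10 /e/ → [+round]; 11 /w/ transparent; 12 /g/ transparent; 13 /a/ → [+round]; 14 /w/ transparent; 15 /k/ transparent; 16 /e/ → [+round]; 17 /u/ is itself a trigger — this domain ends here.
From /u/ at 8 leftward: 7 /e/ → [+round]; 6 /g/ transparent; 5 /i/ → [+round]; 4 /w/ transparent; 3 /o/ is itself a trigger — this domain ends here.
From /u/ at 17 rightward: 18 /g/ transparent; word edge.
From /u/ at 17 leftward: 16 /e/ → [+round]; 15 /k/ transparent; 14 /w/ transparent; 13 /a/ → [+round]; 12 /g/ transparent; 11 /w/ transparent; 10 /e/ → [+round]; 9 /e/ → [+round]; 8 /u/ is itself a trigger — this domain ends here.
[+round] positions on the surface: 1 2 3 5 7 8 9 10 13 16 17.

a~ o~ o~ w i~ g e~ u~ e~ e~ w g a~ w k e~ u~ g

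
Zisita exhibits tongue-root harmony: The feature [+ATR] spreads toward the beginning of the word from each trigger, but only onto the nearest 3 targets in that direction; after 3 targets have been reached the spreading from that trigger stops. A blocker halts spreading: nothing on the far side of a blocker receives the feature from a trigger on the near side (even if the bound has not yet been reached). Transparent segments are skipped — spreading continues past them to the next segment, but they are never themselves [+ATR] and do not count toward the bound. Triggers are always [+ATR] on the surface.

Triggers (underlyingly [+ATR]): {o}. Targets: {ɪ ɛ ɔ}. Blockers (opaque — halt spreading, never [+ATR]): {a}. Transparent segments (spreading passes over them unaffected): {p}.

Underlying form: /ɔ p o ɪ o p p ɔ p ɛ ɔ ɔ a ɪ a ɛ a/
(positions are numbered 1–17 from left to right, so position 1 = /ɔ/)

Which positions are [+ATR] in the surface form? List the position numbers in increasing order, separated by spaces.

1 3 4 5

From /o/ at 3 leftward: 2 /p/ transparent; 1 /ɔ/ → [+ATR]; word edge.
From /o/ at 5 leftward: 4 /ɪ/ → [+ATR]; 3 /o/ is itself a trigger — this domain ends here.
Targets with no active source: positions 8 10 11 12 14 16 stay [-ATR].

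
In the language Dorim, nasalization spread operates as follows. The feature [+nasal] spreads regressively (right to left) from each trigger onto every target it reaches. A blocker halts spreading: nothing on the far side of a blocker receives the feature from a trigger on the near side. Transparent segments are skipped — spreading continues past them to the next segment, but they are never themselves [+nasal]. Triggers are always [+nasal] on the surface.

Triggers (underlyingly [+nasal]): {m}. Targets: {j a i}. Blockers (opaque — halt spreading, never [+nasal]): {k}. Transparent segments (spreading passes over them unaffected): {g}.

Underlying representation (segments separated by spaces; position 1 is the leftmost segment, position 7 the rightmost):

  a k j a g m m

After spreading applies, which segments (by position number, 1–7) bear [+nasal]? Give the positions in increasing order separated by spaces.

From /m/ at 6 leftward: 5 /g/ transparent; 4 /a/ → [+nasal]; 3 /j/ → [+nasal]; 2 /k/ blocks.
From /m/ at 7 leftward: 6 /m/ is itself a trigger — this domain ends here.
Target with no active source: position 1 stays [-nasal].

3 4 6 7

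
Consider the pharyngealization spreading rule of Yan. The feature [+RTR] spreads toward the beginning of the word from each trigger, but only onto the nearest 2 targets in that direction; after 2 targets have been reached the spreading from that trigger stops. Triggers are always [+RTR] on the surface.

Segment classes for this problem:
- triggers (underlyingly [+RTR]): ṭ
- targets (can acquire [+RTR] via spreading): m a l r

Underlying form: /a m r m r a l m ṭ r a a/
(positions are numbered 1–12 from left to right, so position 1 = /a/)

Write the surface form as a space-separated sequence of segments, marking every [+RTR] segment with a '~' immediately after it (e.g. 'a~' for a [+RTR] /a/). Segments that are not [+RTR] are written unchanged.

From /ṭ/ at 9 leftward: 8 /m/ → [+RTR]; 7 /l/ → [+RTR]; bound reached.
Targets with no active source: positions 1 2 3 4 5 6 10 11 12 stay [-emphatic].
[+RTR] positions on the surface: 7 8 9.

a m r m r a l~ m~ ṭ~ r a a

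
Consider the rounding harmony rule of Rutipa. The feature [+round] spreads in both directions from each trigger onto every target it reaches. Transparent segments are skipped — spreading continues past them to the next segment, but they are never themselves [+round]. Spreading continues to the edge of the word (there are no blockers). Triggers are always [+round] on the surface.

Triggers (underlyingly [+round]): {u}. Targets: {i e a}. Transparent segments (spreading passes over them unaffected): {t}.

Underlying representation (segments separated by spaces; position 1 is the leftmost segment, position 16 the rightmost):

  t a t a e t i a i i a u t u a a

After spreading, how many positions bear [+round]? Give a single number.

12

From /u/ at 12 rightward: 13 /t/ transparent; 14 /u/ is itself a trigger — this domain ends here.
From /u/ at 12 leftward: 11 /a/ → [+round]; 10 /i/ → [+round]; 9 /i/ → [+round]; 8 /a/ → [+round]; 7 /i/ → [+round]; 6 /t/ transparent; 5 /e/ → [+round]; 4 /a/ → [+round]; 3 /t/ transparent; 2 /a/ → [+round]; 1 /t/ transparent; word edge.
From /u/ at 14 rightward: 15 /a/ → [+round]; 16 /a/ → [+round]; word edge.
From /u/ at 14 leftward: 13 /t/ transparent; 12 /u/ is itself a trigger — this domain ends here.
[+round] positions on the surface: 2 4 5 7 8 9 10 11 12 14 15 16.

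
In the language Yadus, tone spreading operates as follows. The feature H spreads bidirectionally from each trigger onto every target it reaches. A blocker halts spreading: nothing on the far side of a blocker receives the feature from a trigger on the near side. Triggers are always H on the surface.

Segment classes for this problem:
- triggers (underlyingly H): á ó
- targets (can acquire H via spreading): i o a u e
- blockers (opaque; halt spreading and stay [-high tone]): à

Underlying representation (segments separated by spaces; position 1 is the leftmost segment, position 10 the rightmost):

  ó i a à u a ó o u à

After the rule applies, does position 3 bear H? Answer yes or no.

yes

From /ó/ at 1 rightward: 2 /i/ → H; 3 /a/ → H; 4 /à/ blocks.
From /ó/ at 1 leftward: word edge.
From /ó/ at 7 rightward: 8 /o/ → H; 9 /u/ → H; 10 /à/ blocks.
From /ó/ at 7 leftward: 6 /a/ → H; 5 /u/ → H; 4 /à/ blocks.
H positions on the surface: 1 2 3 5 6 7 8 9.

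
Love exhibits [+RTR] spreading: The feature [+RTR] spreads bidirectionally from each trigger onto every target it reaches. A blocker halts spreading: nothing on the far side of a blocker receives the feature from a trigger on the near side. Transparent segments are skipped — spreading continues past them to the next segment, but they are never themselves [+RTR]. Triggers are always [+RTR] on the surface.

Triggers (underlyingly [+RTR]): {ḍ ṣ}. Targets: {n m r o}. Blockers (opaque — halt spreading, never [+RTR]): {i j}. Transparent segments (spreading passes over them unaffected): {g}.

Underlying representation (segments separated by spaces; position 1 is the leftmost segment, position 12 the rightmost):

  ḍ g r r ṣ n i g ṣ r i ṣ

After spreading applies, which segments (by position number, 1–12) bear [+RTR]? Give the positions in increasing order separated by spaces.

1 3 4 5 6 9 10 12

From /ḍ/ at 1 rightward: 2 /g/ transparent; 3 /r/ → [+RTR]; 4 /r/ → [+RTR]; 5 /ṣ/ is itself a trigger — this domain ends here.
From /ḍ/ at 1 leftward: word edge.
From /ṣ/ at 5 rightward: 6 /n/ → [+RTR]; 7 /i/ blocks.
From /ṣ/ at 5 leftward: 4 /r/ → [+RTR]; 3 /r/ → [+RTR]; 2 /g/ transparent; 1 /ḍ/ is itself a trigger — this domain ends here.
From /ṣ/ at 9 rightward: 10 /r/ → [+RTR]; 11 /i/ blocks.
From /ṣ/ at 9 leftward: 8 /g/ transparent; 7 /i/ blocks.
From /ṣ/ at 12 rightward: word edge.
From /ṣ/ at 12 leftward: 11 /i/ blocks.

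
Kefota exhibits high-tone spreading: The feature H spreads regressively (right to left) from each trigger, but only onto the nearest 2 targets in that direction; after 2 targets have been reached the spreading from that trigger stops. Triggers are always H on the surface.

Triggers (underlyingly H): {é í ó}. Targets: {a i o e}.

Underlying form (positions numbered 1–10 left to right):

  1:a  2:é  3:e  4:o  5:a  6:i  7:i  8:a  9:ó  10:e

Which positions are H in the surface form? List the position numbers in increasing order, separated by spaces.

1 2 7 8 9

From /é/ at 2 leftward: 1 /a/ → H; word edge.
From /ó/ at 9 leftward: 8 /a/ → H; 7 /i/ → H; bound reached.
Targets with no active source: positions 3 4 5 6 10 stay [-high tone].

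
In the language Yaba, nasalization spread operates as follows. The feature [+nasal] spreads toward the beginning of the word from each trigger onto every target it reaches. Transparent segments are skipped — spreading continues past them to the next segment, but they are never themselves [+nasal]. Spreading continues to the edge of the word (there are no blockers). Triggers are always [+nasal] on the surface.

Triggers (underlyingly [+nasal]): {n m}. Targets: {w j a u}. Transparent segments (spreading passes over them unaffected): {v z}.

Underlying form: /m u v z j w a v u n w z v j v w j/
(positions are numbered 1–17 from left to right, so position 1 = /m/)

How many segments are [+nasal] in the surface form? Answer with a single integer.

From /m/ at 1 leftward: word edge.
From /n/ at 10 leftward: 9 /u/ → [+nasal]; 8 /v/ transparent; 7 /a/ → [+nasal]; 6 /w/ → [+nasal]; 5 /j/ → [+nasal]; 4 /z/ transparent; 3 /v/ transparent; 2 /u/ → [+nasal]; 1 /m/ is itself a trigger — this domain ends here.
Targets with no active source: positions 11 14 16 17 stay [-nasal].
[+nasal] positions on the surface: 1 2 5 6 7 9 10.

7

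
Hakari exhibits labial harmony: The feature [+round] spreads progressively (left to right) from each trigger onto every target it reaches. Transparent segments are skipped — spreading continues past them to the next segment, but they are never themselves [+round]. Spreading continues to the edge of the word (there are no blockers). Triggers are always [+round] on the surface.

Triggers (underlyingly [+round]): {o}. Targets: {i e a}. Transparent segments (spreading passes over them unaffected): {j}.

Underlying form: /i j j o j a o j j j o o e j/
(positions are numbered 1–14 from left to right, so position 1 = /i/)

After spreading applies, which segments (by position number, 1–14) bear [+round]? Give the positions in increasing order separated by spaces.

From /o/ at 4 rightward: 5 /j/ transparent; 6 /a/ → [+round]; 7 /o/ is itself a trigger — this domain ends here.
From /o/ at 7 rightward: 8 /j/ transparent; 9 /j/ transparent; 10 /j/ transparent; 11 /o/ is itself a trigger — this domain ends here.
From /o/ at 11 rightward: 12 /o/ is itself a trigger — this domain ends here.
From /o/ at 12 rightward: 13 /e/ → [+round]; 14 /j/ transparent; word edge.
Target with no active source: position 1 stays [-round].

4 6 7 11 12 13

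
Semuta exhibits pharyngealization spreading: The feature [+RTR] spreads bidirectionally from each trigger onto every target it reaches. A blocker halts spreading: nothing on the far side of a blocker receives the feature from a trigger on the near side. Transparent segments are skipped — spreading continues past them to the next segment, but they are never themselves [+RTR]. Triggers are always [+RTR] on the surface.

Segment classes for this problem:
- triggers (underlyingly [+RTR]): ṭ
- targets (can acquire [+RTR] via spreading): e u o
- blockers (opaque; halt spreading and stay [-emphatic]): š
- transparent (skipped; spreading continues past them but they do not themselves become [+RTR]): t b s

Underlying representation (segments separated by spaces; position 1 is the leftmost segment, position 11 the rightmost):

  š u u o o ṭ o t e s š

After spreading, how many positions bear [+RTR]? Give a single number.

7

From /ṭ/ at 6 rightward: 7 /o/ → [+RTR]; 8 /t/ transparent; 9 /e/ → [+RTR]; 10 /s/ transparent; 11 /š/ blocks.
From /ṭ/ at 6 leftward: 5 /o/ → [+RTR]; 4 /o/ → [+RTR]; 3 /u/ → [+RTR]; 2 /u/ → [+RTR]; 1 /š/ blocks.
[+RTR] positions on the surface: 2 3 4 5 6 7 9.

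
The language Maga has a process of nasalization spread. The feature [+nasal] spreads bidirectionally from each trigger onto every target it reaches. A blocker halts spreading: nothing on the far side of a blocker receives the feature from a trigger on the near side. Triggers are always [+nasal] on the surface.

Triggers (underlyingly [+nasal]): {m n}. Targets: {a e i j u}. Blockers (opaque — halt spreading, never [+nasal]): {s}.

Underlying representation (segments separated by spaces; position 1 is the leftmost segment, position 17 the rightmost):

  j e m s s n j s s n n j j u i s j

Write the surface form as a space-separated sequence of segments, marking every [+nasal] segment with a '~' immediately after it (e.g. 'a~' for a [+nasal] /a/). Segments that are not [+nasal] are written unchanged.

From /m/ at 3 rightward: 4 /s/ blocks.
From /m/ at 3 leftward: 2 /e/ → [+nasal]; 1 /j/ → [+nasal]; word edge.
From /n/ at 6 rightward: 7 /j/ → [+nasal]; 8 /s/ blocks.
From /n/ at 6 leftward: 5 /s/ blocks.
From /n/ at 10 rightward: 11 /n/ is itself a trigger — this domain ends here.
From /n/ at 10 leftward: 9 /s/ blocks.
From /n/ at 11 rightward: 12 /j/ → [+nasal]; 13 /j/ → [+nasal]; 14 /u/ → [+nasal]; 15 /i/ → [+nasal]; 16 /s/ blocks.
From /n/ at 11 leftward: 10 /n/ is itself a trigger — this domain ends here.
Target with no active source: position 17 stays [-nasal].
[+nasal] positions on the surface: 1 2 3 6 7 10 11 12 13 14 15.

j~ e~ m~ s s n~ j~ s s n~ n~ j~ j~ u~ i~ s j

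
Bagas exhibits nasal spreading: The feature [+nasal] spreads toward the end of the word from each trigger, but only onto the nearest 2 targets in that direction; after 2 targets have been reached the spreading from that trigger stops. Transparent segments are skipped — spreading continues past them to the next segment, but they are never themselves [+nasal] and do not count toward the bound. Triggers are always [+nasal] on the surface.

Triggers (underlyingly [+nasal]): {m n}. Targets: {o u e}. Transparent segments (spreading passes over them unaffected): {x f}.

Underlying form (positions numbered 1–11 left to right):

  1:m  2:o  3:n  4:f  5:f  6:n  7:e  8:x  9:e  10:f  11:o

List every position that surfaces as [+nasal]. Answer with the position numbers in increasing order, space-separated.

From /m/ at 1 rightward: 2 /o/ → [+nasal]; 3 /n/ is itself a trigger — this domain ends here.
From /n/ at 3 rightward: 4 /f/ transparent; 5 /f/ transparent; 6 /n/ is itself a trigger — this domain ends here.
From /n/ at 6 rightward: 7 /e/ → [+nasal]; 8 /x/ transparent; 9 /e/ → [+nasal]; bound reached.
Target with no active source: position 11 stays [-nasal].

1 2 3 6 7 9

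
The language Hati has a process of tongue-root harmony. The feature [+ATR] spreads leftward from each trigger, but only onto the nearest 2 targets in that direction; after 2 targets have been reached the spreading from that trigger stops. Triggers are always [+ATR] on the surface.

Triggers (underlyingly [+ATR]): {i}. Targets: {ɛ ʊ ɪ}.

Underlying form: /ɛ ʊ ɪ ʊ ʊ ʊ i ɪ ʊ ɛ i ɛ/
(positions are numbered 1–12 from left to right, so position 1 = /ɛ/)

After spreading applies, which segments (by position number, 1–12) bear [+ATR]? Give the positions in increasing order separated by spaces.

5 6 7 9 10 11

From /i/ at 7 leftward: 6 /ʊ/ → [+ATR]; 5 /ʊ/ → [+ATR]; bound reached.
From /i/ at 11 leftward: 10 /ɛ/ → [+ATR]; 9 /ʊ/ → [+ATR]; bound reached.
Targets with no active source: positions 1 2 3 4 8 12 stay [-ATR].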